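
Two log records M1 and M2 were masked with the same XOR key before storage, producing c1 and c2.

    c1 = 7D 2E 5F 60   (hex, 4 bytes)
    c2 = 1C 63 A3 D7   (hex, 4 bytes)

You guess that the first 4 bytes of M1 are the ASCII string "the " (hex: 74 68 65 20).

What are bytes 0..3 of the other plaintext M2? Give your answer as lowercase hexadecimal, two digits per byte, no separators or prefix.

First, c1 ⊕ c2 = (M1 ⊕ K) ⊕ (M2 ⊕ K) = M1 ⊕ M2, so the key drops out. Then M2 = (M1 ⊕ M2) ⊕ M1 over the first 4 bytes.
byte 0: (7d ^ 1c) ^ 74 = 61 ^ 74 = 15
byte 1: (2e ^ 63) ^ 68 = 4d ^ 68 = 25
byte 2: (5f ^ a3) ^ 65 = fc ^ 65 = 99
byte 3: (60 ^ d7) ^ 20 = b7 ^ 20 = 97

15259997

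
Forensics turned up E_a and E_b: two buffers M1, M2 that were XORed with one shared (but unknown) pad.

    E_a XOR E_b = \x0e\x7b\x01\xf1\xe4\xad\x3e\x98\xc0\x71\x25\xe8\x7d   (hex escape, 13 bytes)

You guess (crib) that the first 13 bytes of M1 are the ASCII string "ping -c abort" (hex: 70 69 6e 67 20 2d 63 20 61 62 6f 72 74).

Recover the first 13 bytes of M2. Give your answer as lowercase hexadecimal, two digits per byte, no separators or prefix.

7e126f96c4805db8a1134a9a09

Since E_a ⊕ E_b = M1 ⊕ M2, XORing with the guessed M1 bytes yields the corresponding M2 bytes: M2 = (E_a ⊕ E_b) ⊕ M1.
byte 0: 00001110 XOR 01110000 = 01111110
byte 1: 01111011 XOR 01101001 = 00010010
byte 2: 00000001 XOR 01101110 = 01101111
byte 3: 11110001 XOR 01100111 = 10010110
byte 4: 11100100 XOR 00100000 = 11000100
byte 5: 10101101 XOR 00101101 = 10000000
byte 6: 00111110 XOR 01100011 = 01011101
byte 7: 10011000 XOR 00100000 = 10111000
byte 8: 11000000 XOR 01100001 = 10100001
byte 9: 01110001 XOR 01100010 = 00010011
byte 10: 00100101 XOR 01101111 = 01001010
byte 11: 11101000 XOR 01110010 = 10011010
byte 12: 01111101 XOR 01110100 = 00001001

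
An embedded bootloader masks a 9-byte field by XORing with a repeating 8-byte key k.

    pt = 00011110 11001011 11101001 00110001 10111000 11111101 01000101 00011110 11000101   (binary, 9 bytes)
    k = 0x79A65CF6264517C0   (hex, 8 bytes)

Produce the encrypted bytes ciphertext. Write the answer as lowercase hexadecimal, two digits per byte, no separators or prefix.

676db5c79eb852debc

The 8-byte key repeats, so the effective keystream is 79 a6 5c f6 26 45 17 c0 79.
byte 0:  30 xor 121 = 103
byte 1: 203 xor 166 = 109
byte 2: 233 xor  92 = 181
byte 3:  49 xor 246 = 199
byte 4: 184 xor  38 = 158
byte 5: 253 xor  69 = 184
byte 6:  69 xor  23 =  82
byte 7:  30 xor 192 = 222
byte 8: 197 xor 121 = 188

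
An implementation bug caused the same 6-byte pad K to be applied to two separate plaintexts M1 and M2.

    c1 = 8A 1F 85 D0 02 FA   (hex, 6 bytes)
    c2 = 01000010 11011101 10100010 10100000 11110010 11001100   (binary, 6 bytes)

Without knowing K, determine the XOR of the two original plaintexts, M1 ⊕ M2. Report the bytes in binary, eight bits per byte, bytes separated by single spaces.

11001000 11000010 00100111 01110000 11110000 00110110

c1 ⊕ c2 = (M1 ⊕ K) ⊕ (M2 ⊕ K) = M1 ⊕ M2 — the shared key cancels under XOR.
8a ^ 42 = c8
1f ^ dd = c2
85 ^ a2 = 27
d0 ^ a0 = 70
02 ^ f2 = f0
fa ^ cc = 36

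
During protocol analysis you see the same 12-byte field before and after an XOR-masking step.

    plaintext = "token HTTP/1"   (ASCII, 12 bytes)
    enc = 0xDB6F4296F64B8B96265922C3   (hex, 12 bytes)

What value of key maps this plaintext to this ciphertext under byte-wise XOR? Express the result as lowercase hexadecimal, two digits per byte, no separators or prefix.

Since enc = plaintext ⊕ key, XORing both sides with plaintext gives key = plaintext ⊕ enc.
byte 0: 74 ⊕ db = af
byte 1: 6f ⊕ 6f = 00
byte 2: 6b ⊕ 42 = 29
byte 3: 65 ⊕ 96 = f3
byte 4: 6e ⊕ f6 = 98
byte 5: 20 ⊕ 4b = 6b
byte 6: 48 ⊕ 8b = c3
byte 7: 54 ⊕ 96 = c2
byte 8: 54 ⊕ 26 = 72
byte 9: 50 ⊕ 59 = 09
byte 10: 2f ⊕ 22 = 0d
byte 11: 31 ⊕ c3 = f2

af0029f3986bc3c272090df2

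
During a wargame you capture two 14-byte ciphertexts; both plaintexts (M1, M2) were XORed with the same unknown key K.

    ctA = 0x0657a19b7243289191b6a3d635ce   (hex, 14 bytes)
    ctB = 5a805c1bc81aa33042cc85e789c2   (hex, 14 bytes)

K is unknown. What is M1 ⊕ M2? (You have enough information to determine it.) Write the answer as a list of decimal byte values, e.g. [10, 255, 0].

[92, 215, 253, 128, 186, 89, 139, 161, 211, 122, 38, 49, 188, 12]

ctA ⊕ ctB = (M1 ⊕ K) ⊕ (M2 ⊕ K) = M1 ⊕ M2 — the shared key cancels under XOR.
06 xor 5a = 5c
57 xor 80 = d7
a1 xor 5c = fd
9b xor 1b = 80
72 xor c8 = ba
43 xor 1a = 59
28 xor a3 = 8b
91 xor 30 = a1
91 xor 42 = d3
b6 xor cc = 7a
a3 xor 85 = 26
d6 xor e7 = 31
35 xor 89 = bc
ce xor c2 = 0c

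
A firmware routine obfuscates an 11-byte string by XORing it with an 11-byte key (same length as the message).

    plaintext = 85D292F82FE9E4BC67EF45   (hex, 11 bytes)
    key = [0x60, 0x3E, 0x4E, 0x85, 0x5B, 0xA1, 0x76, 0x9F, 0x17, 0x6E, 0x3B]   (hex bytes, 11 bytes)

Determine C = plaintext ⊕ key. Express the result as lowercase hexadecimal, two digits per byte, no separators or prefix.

85 ^ 60 = e5
d2 ^ 3e = ec
92 ^ 4e = dc
f8 ^ 85 = 7d
2f ^ 5b = 74
e9 ^ a1 = 48
e4 ^ 76 = 92
bc ^ 9f = 23
67 ^ 17 = 70
ef ^ 6e = 81
45 ^ 3b = 7e

e5ecdc7d7448922370817e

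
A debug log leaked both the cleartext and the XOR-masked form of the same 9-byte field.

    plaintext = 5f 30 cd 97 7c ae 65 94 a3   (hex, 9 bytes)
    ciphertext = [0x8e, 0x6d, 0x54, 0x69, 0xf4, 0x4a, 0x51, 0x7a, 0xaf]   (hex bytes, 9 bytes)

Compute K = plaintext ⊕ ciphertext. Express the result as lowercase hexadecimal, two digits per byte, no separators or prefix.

Since ciphertext = plaintext ⊕ K, XORing both sides with plaintext gives K = plaintext ⊕ ciphertext.
byte 0:  95 xor 142 = 209
byte 1:  48 xor 109 =  93
byte 2: 205 xor  84 = 153
byte 3: 151 xor 105 = 254
byte 4: 124 xor 244 = 136
byte 5: 174 xor  74 = 228
byte 6: 101 xor  81 =  52
byte 7: 148 xor 122 = 238
byte 8: 163 xor 175 =  12

d15d99fe88e434ee0c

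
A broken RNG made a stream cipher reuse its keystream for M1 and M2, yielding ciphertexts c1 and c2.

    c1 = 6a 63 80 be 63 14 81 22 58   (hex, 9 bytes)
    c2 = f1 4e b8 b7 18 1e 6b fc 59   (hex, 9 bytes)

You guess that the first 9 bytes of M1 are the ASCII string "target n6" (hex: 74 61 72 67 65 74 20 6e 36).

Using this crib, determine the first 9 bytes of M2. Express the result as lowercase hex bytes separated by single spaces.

ef 4c 4a 6e 1e 7e ca b0 37

First, c1 ⊕ c2 = (M1 ⊕ K) ⊕ (M2 ⊕ K) = M1 ⊕ M2, so the key drops out. Then M2 = (M1 ⊕ M2) ⊕ M1 over the first 9 bytes.
byte 0: (6a xor f1) xor 74 = 9b xor 74 = ef
byte 1: (63 xor 4e) xor 61 = 2d xor 61 = 4c
byte 2: (80 xor b8) xor 72 = 38 xor 72 = 4a
byte 3: (be xor b7) xor 67 = 09 xor 67 = 6e
byte 4: (63 xor 18) xor 65 = 7b xor 65 = 1e
byte 5: (14 xor 1e) xor 74 = 0a xor 74 = 7e
byte 6: (81 xor 6b) xor 20 = ea xor 20 = ca
byte 7: (22 xor fc) xor 6e = de xor 6e = b0
byte 8: (58 xor 59) xor 36 = 01 xor 36 = 37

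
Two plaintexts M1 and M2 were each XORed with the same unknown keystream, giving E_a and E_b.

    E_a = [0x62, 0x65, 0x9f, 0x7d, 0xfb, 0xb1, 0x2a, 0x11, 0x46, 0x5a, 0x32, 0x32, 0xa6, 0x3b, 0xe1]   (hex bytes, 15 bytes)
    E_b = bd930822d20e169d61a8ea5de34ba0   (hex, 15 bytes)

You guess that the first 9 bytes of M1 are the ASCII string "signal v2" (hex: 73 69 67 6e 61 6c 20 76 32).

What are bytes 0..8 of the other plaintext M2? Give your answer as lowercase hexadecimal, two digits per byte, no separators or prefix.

ac9ff03148d31cfa15

First, E_a ⊕ E_b = (M1 ⊕ K) ⊕ (M2 ⊕ K) = M1 ⊕ M2, so the key drops out. Then M2 = (M1 ⊕ M2) ⊕ M1 over the first 9 bytes.
byte 0: (62 XOR bd) XOR 73 = df XOR 73 = ac
byte 1: (65 XOR 93) XOR 69 = f6 XOR 69 = 9f
byte 2: (9f XOR 08) XOR 67 = 97 XOR 67 = f0
byte 3: (7d XOR 22) XOR 6e = 5f XOR 6e = 31
byte 4: (fb XOR d2) XOR 61 = 29 XOR 61 = 48
byte 5: (b1 XOR 0e) XOR 6c = bf XOR 6c = d3
byte 6: (2a XOR 16) XOR 20 = 3c XOR 20 = 1c
byte 7: (11 XOR 9d) XOR 76 = 8c XOR 76 = fa
byte 8: (46 XOR 61) XOR 32 = 27 XOR 32 = 15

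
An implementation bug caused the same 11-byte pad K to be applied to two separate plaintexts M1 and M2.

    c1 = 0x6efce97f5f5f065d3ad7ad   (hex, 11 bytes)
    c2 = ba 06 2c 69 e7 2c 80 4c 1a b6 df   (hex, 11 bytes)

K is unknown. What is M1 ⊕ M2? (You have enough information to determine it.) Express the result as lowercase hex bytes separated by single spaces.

c1 ⊕ c2 = (M1 ⊕ K) ⊕ (M2 ⊕ K) = M1 ⊕ M2 — the shared key cancels under XOR.
6e XOR ba = d4
fc XOR 06 = fa
e9 XOR 2c = c5
7f XOR 69 = 16
5f XOR e7 = b8
5f XOR 2c = 73
06 XOR 80 = 86
5d XOR 4c = 11
3a XOR 1a = 20
d7 XOR b6 = 61
ad XOR df = 72

d4 fa c5 16 b8 73 86 11 20 61 72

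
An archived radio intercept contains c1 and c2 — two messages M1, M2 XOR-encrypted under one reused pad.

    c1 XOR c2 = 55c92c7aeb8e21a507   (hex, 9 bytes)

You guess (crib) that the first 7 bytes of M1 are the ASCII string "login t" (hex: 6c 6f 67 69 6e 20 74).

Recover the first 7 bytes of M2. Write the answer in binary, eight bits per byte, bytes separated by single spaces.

00111001 10100110 01001011 00010011 10000101 10101110 01010101

Since c1 ⊕ c2 = M1 ⊕ M2, XORing with the guessed M1 bytes yields the corresponding M2 bytes: M2 = (c1 ⊕ c2) ⊕ M1.
01010101 XOR 01101100 = 00111001
11001001 XOR 01101111 = 10100110
00101100 XOR 01100111 = 01001011
01111010 XOR 01101001 = 00010011
11101011 XOR 01101110 = 10000101
10001110 XOR 00100000 = 10101110
00100001 XOR 01110100 = 01010101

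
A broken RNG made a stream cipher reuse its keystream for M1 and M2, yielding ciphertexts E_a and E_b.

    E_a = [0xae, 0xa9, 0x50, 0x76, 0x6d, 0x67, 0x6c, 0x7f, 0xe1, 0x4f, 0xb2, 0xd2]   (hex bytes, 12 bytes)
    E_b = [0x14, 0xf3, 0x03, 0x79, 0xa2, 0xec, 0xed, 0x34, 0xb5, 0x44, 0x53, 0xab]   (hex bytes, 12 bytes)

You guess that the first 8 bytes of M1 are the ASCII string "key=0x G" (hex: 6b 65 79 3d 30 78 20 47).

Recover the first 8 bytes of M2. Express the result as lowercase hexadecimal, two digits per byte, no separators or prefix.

First, E_a ⊕ E_b = (M1 ⊕ K) ⊕ (M2 ⊕ K) = M1 ⊕ M2, so the key drops out. Then M2 = (M1 ⊕ M2) ⊕ M1 over the first 8 bytes.
byte 0: (ae ⊕ 14) ⊕ 6b = ba ⊕ 6b = d1
byte 1: (a9 ⊕ f3) ⊕ 65 = 5a ⊕ 65 = 3f
byte 2: (50 ⊕ 03) ⊕ 79 = 53 ⊕ 79 = 2a
byte 3: (76 ⊕ 79) ⊕ 3d = 0f ⊕ 3d = 32
byte 4: (6d ⊕ a2) ⊕ 30 = cf ⊕ 30 = ff
byte 5: (67 ⊕ ec) ⊕ 78 = 8b ⊕ 78 = f3
byte 6: (6c ⊕ ed) ⊕ 20 = 81 ⊕ 20 = a1
byte 7: (7f ⊕ 34) ⊕ 47 = 4b ⊕ 47 = 0c

d13f2a32fff3a10c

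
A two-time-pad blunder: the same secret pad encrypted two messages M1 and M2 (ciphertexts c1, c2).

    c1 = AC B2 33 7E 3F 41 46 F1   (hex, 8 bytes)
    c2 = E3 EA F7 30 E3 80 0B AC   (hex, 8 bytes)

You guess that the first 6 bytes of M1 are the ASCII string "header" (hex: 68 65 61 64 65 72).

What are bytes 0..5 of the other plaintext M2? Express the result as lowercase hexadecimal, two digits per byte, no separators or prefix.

273da52ab9b3

First, c1 ⊕ c2 = (M1 ⊕ K) ⊕ (M2 ⊕ K) = M1 ⊕ M2, so the key drops out. Then M2 = (M1 ⊕ M2) ⊕ M1 over the first 6 bytes.
byte 0: (ac ^ e3) ^ 68 = 4f ^ 68 = 27
byte 1: (b2 ^ ea) ^ 65 = 58 ^ 65 = 3d
byte 2: (33 ^ f7) ^ 61 = c4 ^ 61 = a5
byte 3: (7e ^ 30) ^ 64 = 4e ^ 64 = 2a
byte 4: (3f ^ e3) ^ 65 = dc ^ 65 = b9
byte 5: (41 ^ 80) ^ 72 = c1 ^ 72 = b3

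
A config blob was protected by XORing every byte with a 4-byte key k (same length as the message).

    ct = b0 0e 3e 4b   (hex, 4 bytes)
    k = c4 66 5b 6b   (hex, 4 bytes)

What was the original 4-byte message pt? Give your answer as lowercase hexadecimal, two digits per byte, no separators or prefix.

b0 xor c4 = 74
0e xor 66 = 68
3e xor 5b = 65
4b xor 6b = 20

74686520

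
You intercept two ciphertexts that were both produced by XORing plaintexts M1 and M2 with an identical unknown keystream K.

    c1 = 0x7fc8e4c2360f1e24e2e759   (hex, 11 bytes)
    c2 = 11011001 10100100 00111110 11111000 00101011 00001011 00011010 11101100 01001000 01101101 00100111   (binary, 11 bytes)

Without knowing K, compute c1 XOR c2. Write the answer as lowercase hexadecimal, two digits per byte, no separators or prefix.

c1 ⊕ c2 = (M1 ⊕ K) ⊕ (M2 ⊕ K) = M1 ⊕ M2 — the shared key cancels under XOR.
byte 0: 7f ⊕ d9 = a6
byte 1: c8 ⊕ a4 = 6c
byte 2: e4 ⊕ 3e = da
byte 3: c2 ⊕ f8 = 3a
byte 4: 36 ⊕ 2b = 1d
byte 5: 0f ⊕ 0b = 04
byte 6: 1e ⊕ 1a = 04
byte 7: 24 ⊕ ec = c8
byte 8: e2 ⊕ 48 = aa
byte 9: e7 ⊕ 6d = 8a
byte 10: 59 ⊕ 27 = 7e

a66cda3a1d0404c8aa8a7e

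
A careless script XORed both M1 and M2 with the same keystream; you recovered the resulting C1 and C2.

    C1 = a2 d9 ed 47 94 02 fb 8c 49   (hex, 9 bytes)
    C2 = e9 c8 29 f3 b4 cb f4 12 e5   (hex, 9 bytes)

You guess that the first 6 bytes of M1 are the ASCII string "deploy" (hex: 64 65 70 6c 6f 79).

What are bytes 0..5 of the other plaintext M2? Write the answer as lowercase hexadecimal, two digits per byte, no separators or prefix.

First, C1 ⊕ C2 = (M1 ⊕ K) ⊕ (M2 ⊕ K) = M1 ⊕ M2, so the key drops out. Then M2 = (M1 ⊕ M2) ⊕ M1 over the first 6 bytes.
byte 0: (a2 ⊕ e9) ⊕ 64 = 4b ⊕ 64 = 2f
byte 1: (d9 ⊕ c8) ⊕ 65 = 11 ⊕ 65 = 74
byte 2: (ed ⊕ 29) ⊕ 70 = c4 ⊕ 70 = b4
byte 3: (47 ⊕ f3) ⊕ 6c = b4 ⊕ 6c = d8
byte 4: (94 ⊕ b4) ⊕ 6f = 20 ⊕ 6f = 4f
byte 5: (02 ⊕ cb) ⊕ 79 = c9 ⊕ 79 = b0

2f74b4d84fb0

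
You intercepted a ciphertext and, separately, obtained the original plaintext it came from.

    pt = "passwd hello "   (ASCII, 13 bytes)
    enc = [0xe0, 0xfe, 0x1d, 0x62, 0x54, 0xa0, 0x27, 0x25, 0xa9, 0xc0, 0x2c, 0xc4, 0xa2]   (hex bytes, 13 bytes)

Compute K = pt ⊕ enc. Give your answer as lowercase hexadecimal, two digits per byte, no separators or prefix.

Since enc = pt ⊕ K, XORing both sides with pt gives K = pt ⊕ enc.
01110000 XOR 11100000 = 10010000
01100001 XOR 11111110 = 10011111
01110011 XOR 00011101 = 01101110
01110011 XOR 01100010 = 00010001
01110111 XOR 01010100 = 00100011
01100100 XOR 10100000 = 11000100
00100000 XOR 00100111 = 00000111
01101000 XOR 00100101 = 01001101
01100101 XOR 10101001 = 11001100
01101100 XOR 11000000 = 10101100
01101100 XOR 00101100 = 01000000
01101111 XOR 11000100 = 10101011
00100000 XOR 10100010 = 10000010

909f6e1123c4074dccac40ab82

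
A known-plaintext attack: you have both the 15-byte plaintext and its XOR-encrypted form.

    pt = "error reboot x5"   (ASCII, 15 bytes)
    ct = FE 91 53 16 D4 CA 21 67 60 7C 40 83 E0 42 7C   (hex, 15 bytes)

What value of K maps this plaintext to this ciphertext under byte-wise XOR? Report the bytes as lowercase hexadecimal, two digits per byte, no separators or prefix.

Since ct = pt ⊕ K, XORing both sides with pt gives K = pt ⊕ ct.
65 ^ fe = 9b
72 ^ 91 = e3
72 ^ 53 = 21
6f ^ 16 = 79
72 ^ d4 = a6
20 ^ ca = ea
72 ^ 21 = 53
65 ^ 67 = 02
62 ^ 60 = 02
6f ^ 7c = 13
6f ^ 40 = 2f
74 ^ 83 = f7
20 ^ e0 = c0
78 ^ 42 = 3a
35 ^ 7c = 49

9be32179a6ea530202132ff7c03a49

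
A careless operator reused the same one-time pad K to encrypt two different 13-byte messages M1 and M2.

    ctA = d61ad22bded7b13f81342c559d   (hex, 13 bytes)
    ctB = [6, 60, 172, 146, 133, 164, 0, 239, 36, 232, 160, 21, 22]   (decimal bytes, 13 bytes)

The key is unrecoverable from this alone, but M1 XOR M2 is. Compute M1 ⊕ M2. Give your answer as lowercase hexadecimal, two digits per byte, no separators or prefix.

d0267eb95b73b1d0a5dc8c408b

ctA ⊕ ctB = (M1 ⊕ K) ⊕ (M2 ⊕ K) = M1 ⊕ M2 — the shared key cancels under XOR.
214 XOR   6 = 208
 26 XOR  60 =  38
210 XOR 172 = 126
 43 XOR 146 = 185
222 XOR 133 =  91
215 XOR 164 = 115
177 XOR   0 = 177
 63 XOR 239 = 208
129 XOR  36 = 165
 52 XOR 232 = 220
 44 XOR 160 = 140
 85 XOR  21 =  64
157 XOR  22 = 139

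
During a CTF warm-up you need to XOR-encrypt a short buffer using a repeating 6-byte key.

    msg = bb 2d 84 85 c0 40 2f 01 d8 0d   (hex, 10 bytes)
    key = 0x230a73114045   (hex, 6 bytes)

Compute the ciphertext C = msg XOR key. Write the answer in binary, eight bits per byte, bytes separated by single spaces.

10011000 00100111 11110111 10010100 10000000 00000101 00001100 00001011 10101011 00011100

The 6-byte key repeats, so the effective keystream is 23 0a 73 11 40 45 23 0a 73 11.
byte 0: bb xor 23 = 98
byte 1: 2d xor 0a = 27
byte 2: 84 xor 73 = f7
byte 3: 85 xor 11 = 94
byte 4: c0 xor 40 = 80
byte 5: 40 xor 45 = 05
byte 6: 2f xor 23 = 0c
byte 7: 01 xor 0a = 0b
byte 8: d8 xor 73 = ab
byte 9: 0d xor 11 = 1c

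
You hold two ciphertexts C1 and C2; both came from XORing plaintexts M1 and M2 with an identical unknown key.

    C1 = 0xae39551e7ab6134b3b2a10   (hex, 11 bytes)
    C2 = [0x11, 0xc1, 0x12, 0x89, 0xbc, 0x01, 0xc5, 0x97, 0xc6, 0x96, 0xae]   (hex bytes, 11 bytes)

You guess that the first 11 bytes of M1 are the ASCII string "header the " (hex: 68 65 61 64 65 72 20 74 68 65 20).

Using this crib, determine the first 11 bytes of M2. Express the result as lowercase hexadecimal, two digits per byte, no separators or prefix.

First, C1 ⊕ C2 = (M1 ⊕ K) ⊕ (M2 ⊕ K) = M1 ⊕ M2, so the key drops out. Then M2 = (M1 ⊕ M2) ⊕ M1 over the first 11 bytes.
byte 0: (ae ⊕ 11) ⊕ 68 = bf ⊕ 68 = d7
byte 1: (39 ⊕ c1) ⊕ 65 = f8 ⊕ 65 = 9d
byte 2: (55 ⊕ 12) ⊕ 61 = 47 ⊕ 61 = 26
byte 3: (1e ⊕ 89) ⊕ 64 = 97 ⊕ 64 = f3
byte 4: (7a ⊕ bc) ⊕ 65 = c6 ⊕ 65 = a3
byte 5: (b6 ⊕ 01) ⊕ 72 = b7 ⊕ 72 = c5
byte 6: (13 ⊕ c5) ⊕ 20 = d6 ⊕ 20 = f6
byte 7: (4b ⊕ 97) ⊕ 74 = dc ⊕ 74 = a8
byte 8: (3b ⊕ c6) ⊕ 68 = fd ⊕ 68 = 95
byte 9: (2a ⊕ 96) ⊕ 65 = bc ⊕ 65 = d9
byte 10: (10 ⊕ ae) ⊕ 20 = be ⊕ 20 = 9e

d79d26f3a3c5f6a895d99e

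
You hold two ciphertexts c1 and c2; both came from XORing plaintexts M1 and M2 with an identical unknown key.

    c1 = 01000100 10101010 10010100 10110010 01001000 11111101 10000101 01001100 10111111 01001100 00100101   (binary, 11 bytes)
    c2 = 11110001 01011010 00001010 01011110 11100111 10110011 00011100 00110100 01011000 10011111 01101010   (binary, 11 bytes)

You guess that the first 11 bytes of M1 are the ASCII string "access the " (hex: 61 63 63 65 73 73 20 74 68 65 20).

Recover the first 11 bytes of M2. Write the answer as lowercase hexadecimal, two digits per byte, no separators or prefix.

First, c1 ⊕ c2 = (M1 ⊕ K) ⊕ (M2 ⊕ K) = M1 ⊕ M2, so the key drops out. Then M2 = (M1 ⊕ M2) ⊕ M1 over the first 11 bytes.
byte 0: (44 ⊕ f1) ⊕ 61 = b5 ⊕ 61 = d4
byte 1: (aa ⊕ 5a) ⊕ 63 = f0 ⊕ 63 = 93
byte 2: (94 ⊕ 0a) ⊕ 63 = 9e ⊕ 63 = fd
byte 3: (b2 ⊕ 5e) ⊕ 65 = ec ⊕ 65 = 89
byte 4: (48 ⊕ e7) ⊕ 73 = af ⊕ 73 = dc
byte 5: (fd ⊕ b3) ⊕ 73 = 4e ⊕ 73 = 3d
byte 6: (85 ⊕ 1c) ⊕ 20 = 99 ⊕ 20 = b9
byte 7: (4c ⊕ 34) ⊕ 74 = 78 ⊕ 74 = 0c
byte 8: (bf ⊕ 58) ⊕ 68 = e7 ⊕ 68 = 8f
byte 9: (4c ⊕ 9f) ⊕ 65 = d3 ⊕ 65 = b6
byte 10: (25 ⊕ 6a) ⊕ 20 = 4f ⊕ 20 = 6f

d493fd89dc3db90c8fb66f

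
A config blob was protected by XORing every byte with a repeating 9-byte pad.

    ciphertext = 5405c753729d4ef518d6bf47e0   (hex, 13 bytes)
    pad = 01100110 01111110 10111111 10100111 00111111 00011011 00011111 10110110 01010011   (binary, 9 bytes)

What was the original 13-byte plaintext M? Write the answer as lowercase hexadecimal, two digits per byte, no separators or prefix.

The 9-byte key repeats, so the effective keystream is 66 7e bf a7 3f 1b 1f b6 53 66 7e bf a7.
byte 0: 01010100 xor 01100110 = 00110010
byte 1: 00000101 xor 01111110 = 01111011
byte 2: 11000111 xor 10111111 = 01111000
byte 3: 01010011 xor 10100111 = 11110100
byte 4: 01110010 xor 00111111 = 01001101
byte 5: 10011101 xor 00011011 = 10000110
byte 6: 01001110 xor 00011111 = 01010001
byte 7: 11110101 xor 10110110 = 01000011
byte 8: 00011000 xor 01010011 = 01001011
byte 9: 11010110 xor 01100110 = 10110000
byte 10: 10111111 xor 01111110 = 11000001
byte 11: 01000111 xor 10111111 = 11111000
byte 12: 11100000 xor 10100111 = 01000111

327b78f44d8651434bb0c1f847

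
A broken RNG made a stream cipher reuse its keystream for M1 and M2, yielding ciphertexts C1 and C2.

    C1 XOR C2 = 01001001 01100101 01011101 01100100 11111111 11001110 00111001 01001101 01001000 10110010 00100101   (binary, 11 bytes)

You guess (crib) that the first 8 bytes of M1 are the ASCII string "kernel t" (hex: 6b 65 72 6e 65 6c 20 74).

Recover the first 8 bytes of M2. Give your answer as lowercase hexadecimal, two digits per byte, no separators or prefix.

Since C1 ⊕ C2 = M1 ⊕ M2, XORing with the guessed M1 bytes yields the corresponding M2 bytes: M2 = (C1 ⊕ C2) ⊕ M1.
49 ^ 6b = 22
65 ^ 65 = 00
5d ^ 72 = 2f
64 ^ 6e = 0a
ff ^ 65 = 9a
ce ^ 6c = a2
39 ^ 20 = 19
4d ^ 74 = 39

22002f0a9aa21939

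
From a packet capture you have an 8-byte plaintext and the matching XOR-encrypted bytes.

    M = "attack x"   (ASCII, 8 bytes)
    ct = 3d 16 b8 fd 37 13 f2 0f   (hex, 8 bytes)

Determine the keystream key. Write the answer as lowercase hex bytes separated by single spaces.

Since ct = M ⊕ key, XORing both sides with M gives key = M ⊕ ct.
61 XOR 3d = 5c
74 XOR 16 = 62
74 XOR b8 = cc
61 XOR fd = 9c
63 XOR 37 = 54
6b XOR 13 = 78
20 XOR f2 = d2
78 XOR 0f = 77

5c 62 cc 9c 54 78 d2 77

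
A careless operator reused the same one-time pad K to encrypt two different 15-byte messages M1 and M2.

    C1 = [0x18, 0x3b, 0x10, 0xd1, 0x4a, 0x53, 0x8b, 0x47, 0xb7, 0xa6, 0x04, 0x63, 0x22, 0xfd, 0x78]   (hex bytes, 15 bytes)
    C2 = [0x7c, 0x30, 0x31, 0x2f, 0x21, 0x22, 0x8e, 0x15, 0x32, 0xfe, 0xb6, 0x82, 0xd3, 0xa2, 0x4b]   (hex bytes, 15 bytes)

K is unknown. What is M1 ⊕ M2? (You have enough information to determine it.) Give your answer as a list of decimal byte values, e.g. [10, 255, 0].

[100, 11, 33, 254, 107, 113, 5, 82, 133, 88, 178, 225, 241, 95, 51]

C1 ⊕ C2 = (M1 ⊕ K) ⊕ (M2 ⊕ K) = M1 ⊕ M2 — the shared key cancels under XOR.
byte 0: 18 ^ 7c = 64
byte 1: 3b ^ 30 = 0b
byte 2: 10 ^ 31 = 21
byte 3: d1 ^ 2f = fe
byte 4: 4a ^ 21 = 6b
byte 5: 53 ^ 22 = 71
byte 6: 8b ^ 8e = 05
byte 7: 47 ^ 15 = 52
byte 8: b7 ^ 32 = 85
byte 9: a6 ^ fe = 58
byte 10: 04 ^ b6 = b2
byte 11: 63 ^ 82 = e1
byte 12: 22 ^ d3 = f1
byte 13: fd ^ a2 = 5f
byte 14: 78 ^ 4b = 33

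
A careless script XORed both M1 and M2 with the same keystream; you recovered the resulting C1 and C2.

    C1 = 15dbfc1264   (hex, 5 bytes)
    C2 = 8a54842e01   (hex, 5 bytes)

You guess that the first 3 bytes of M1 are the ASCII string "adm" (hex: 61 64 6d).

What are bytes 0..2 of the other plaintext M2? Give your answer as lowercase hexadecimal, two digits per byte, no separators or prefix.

feeb15

First, C1 ⊕ C2 = (M1 ⊕ K) ⊕ (M2 ⊕ K) = M1 ⊕ M2, so the key drops out. Then M2 = (M1 ⊕ M2) ⊕ M1 over the first 3 bytes.
byte 0: (15 xor 8a) xor 61 = 9f xor 61 = fe
byte 1: (db xor 54) xor 64 = 8f xor 64 = eb
byte 2: (fc xor 84) xor 6d = 78 xor 6d = 15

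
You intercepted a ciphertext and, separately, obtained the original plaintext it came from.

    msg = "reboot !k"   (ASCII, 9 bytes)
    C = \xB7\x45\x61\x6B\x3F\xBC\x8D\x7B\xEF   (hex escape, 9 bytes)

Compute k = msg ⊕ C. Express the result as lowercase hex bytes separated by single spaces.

Since C = msg ⊕ k, XORing both sides with msg gives k = msg ⊕ C.
byte 0: 72 xor b7 = c5
byte 1: 65 xor 45 = 20
byte 2: 62 xor 61 = 03
byte 3: 6f xor 6b = 04
byte 4: 6f xor 3f = 50
byte 5: 74 xor bc = c8
byte 6: 20 xor 8d = ad
byte 7: 21 xor 7b = 5a
byte 8: 6b xor ef = 84

c5 20 03 04 50 c8 ad 5a 84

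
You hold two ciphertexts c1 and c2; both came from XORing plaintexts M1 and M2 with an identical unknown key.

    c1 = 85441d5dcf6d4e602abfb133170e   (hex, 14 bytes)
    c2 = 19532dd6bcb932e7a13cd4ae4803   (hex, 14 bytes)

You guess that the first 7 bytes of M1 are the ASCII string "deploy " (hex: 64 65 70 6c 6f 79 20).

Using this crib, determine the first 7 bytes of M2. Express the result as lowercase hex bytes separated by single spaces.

First, c1 ⊕ c2 = (M1 ⊕ K) ⊕ (M2 ⊕ K) = M1 ⊕ M2, so the key drops out. Then M2 = (M1 ⊕ M2) ⊕ M1 over the first 7 bytes.
byte 0: (85 xor 19) xor 64 = 9c xor 64 = f8
byte 1: (44 xor 53) xor 65 = 17 xor 65 = 72
byte 2: (1d xor 2d) xor 70 = 30 xor 70 = 40
byte 3: (5d xor d6) xor 6c = 8b xor 6c = e7
byte 4: (cf xor bc) xor 6f = 73 xor 6f = 1c
byte 5: (6d xor b9) xor 79 = d4 xor 79 = ad
byte 6: (4e xor 32) xor 20 = 7c xor 20 = 5c

f8 72 40 e7 1c ad 5c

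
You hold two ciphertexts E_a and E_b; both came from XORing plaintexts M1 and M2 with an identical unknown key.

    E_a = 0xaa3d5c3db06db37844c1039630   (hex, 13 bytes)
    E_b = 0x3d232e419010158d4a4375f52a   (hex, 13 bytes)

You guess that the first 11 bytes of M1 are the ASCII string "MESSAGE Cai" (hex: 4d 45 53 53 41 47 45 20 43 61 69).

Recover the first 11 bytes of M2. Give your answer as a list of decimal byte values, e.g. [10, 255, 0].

First, E_a ⊕ E_b = (M1 ⊕ K) ⊕ (M2 ⊕ K) = M1 ⊕ M2, so the key drops out. Then M2 = (M1 ⊕ M2) ⊕ M1 over the first 11 bytes.
byte 0: (aa xor 3d) xor 4d = 97 xor 4d = da
byte 1: (3d xor 23) xor 45 = 1e xor 45 = 5b
byte 2: (5c xor 2e) xor 53 = 72 xor 53 = 21
byte 3: (3d xor 41) xor 53 = 7c xor 53 = 2f
byte 4: (b0 xor 90) xor 41 = 20 xor 41 = 61
byte 5: (6d xor 10) xor 47 = 7d xor 47 = 3a
byte 6: (b3 xor 15) xor 45 = a6 xor 45 = e3
byte 7: (78 xor 8d) xor 20 = f5 xor 20 = d5
byte 8: (44 xor 4a) xor 43 = 0e xor 43 = 4d
byte 9: (c1 xor 43) xor 61 = 82 xor 61 = e3
byte 10: (03 xor 75) xor 69 = 76 xor 69 = 1f

[218, 91, 33, 47, 97, 58, 227, 213, 77, 227, 31]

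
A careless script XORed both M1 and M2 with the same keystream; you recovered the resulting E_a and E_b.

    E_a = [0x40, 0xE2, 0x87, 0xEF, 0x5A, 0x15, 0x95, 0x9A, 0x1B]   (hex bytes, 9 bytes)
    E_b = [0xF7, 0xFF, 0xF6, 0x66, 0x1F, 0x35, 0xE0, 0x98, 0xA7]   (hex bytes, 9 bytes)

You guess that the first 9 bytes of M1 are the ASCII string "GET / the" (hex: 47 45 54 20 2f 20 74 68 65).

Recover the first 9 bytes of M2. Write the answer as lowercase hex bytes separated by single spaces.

First, E_a ⊕ E_b = (M1 ⊕ K) ⊕ (M2 ⊕ K) = M1 ⊕ M2, so the key drops out. Then M2 = (M1 ⊕ M2) ⊕ M1 over the first 9 bytes.
byte 0: (40 ^ f7) ^ 47 = b7 ^ 47 = f0
byte 1: (e2 ^ ff) ^ 45 = 1d ^ 45 = 58
byte 2: (87 ^ f6) ^ 54 = 71 ^ 54 = 25
byte 3: (ef ^ 66) ^ 20 = 89 ^ 20 = a9
byte 4: (5a ^ 1f) ^ 2f = 45 ^ 2f = 6a
byte 5: (15 ^ 35) ^ 20 = 20 ^ 20 = 00
byte 6: (95 ^ e0) ^ 74 = 75 ^ 74 = 01
byte 7: (9a ^ 98) ^ 68 = 02 ^ 68 = 6a
byte 8: (1b ^ a7) ^ 65 = bc ^ 65 = d9

f0 58 25 a9 6a 00 01 6a d9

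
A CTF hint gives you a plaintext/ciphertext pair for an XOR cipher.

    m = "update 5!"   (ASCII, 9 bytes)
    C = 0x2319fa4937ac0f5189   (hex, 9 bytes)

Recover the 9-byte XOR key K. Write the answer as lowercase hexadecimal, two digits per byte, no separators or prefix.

Since C = m ⊕ K, XORing both sides with m gives K = m ⊕ C.
75 ^ 23 = 56
70 ^ 19 = 69
64 ^ fa = 9e
61 ^ 49 = 28
74 ^ 37 = 43
65 ^ ac = c9
20 ^ 0f = 2f
35 ^ 51 = 64
21 ^ 89 = a8

56699e2843c92f64a8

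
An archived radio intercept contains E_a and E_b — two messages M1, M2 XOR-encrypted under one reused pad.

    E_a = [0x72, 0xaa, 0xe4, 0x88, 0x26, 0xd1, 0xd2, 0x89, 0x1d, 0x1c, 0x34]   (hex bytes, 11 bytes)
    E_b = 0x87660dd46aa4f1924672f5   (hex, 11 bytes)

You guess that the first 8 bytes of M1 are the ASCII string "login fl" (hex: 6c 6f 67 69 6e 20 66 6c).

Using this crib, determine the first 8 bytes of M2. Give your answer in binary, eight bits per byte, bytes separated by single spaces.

First, E_a ⊕ E_b = (M1 ⊕ K) ⊕ (M2 ⊕ K) = M1 ⊕ M2, so the key drops out. Then M2 = (M1 ⊕ M2) ⊕ M1 over the first 8 bytes.
byte 0: (72 ^ 87) ^ 6c = f5 ^ 6c = 99
byte 1: (aa ^ 66) ^ 6f = cc ^ 6f = a3
byte 2: (e4 ^ 0d) ^ 67 = e9 ^ 67 = 8e
byte 3: (88 ^ d4) ^ 69 = 5c ^ 69 = 35
byte 4: (26 ^ 6a) ^ 6e = 4c ^ 6e = 22
byte 5: (d1 ^ a4) ^ 20 = 75 ^ 20 = 55
byte 6: (d2 ^ f1) ^ 66 = 23 ^ 66 = 45
byte 7: (89 ^ 92) ^ 6c = 1b ^ 6c = 77

10011001 10100011 10001110 00110101 00100010 01010101 01000101 01110111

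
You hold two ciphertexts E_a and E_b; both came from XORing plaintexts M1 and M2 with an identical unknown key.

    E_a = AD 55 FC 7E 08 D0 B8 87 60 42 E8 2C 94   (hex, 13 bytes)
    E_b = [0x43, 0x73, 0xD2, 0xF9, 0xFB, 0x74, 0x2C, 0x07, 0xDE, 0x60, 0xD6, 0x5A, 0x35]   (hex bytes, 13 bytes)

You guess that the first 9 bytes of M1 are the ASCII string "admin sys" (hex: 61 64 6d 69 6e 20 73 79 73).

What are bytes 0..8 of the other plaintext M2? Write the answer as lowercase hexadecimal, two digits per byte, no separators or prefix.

8f4243ee9d84e7f9cd

First, E_a ⊕ E_b = (M1 ⊕ K) ⊕ (M2 ⊕ K) = M1 ⊕ M2, so the key drops out. Then M2 = (M1 ⊕ M2) ⊕ M1 over the first 9 bytes.
byte 0: (ad XOR 43) XOR 61 = ee XOR 61 = 8f
byte 1: (55 XOR 73) XOR 64 = 26 XOR 64 = 42
byte 2: (fc XOR d2) XOR 6d = 2e XOR 6d = 43
byte 3: (7e XOR f9) XOR 69 = 87 XOR 69 = ee
byte 4: (08 XOR fb) XOR 6e = f3 XOR 6e = 9d
byte 5: (d0 XOR 74) XOR 20 = a4 XOR 20 = 84
byte 6: (b8 XOR 2c) XOR 73 = 94 XOR 73 = e7
byte 7: (87 XOR 07) XOR 79 = 80 XOR 79 = f9
byte 8: (60 XOR de) XOR 73 = be XOR 73 = cd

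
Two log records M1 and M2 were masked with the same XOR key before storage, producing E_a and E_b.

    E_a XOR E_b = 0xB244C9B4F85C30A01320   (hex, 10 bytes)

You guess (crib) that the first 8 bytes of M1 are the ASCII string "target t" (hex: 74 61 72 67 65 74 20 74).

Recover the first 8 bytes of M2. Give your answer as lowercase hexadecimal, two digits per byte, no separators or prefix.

Since E_a ⊕ E_b = M1 ⊕ M2, XORing with the guessed M1 bytes yields the corresponding M2 bytes: M2 = (E_a ⊕ E_b) ⊕ M1.
178 xor 116 = 198
 68 xor  97 =  37
201 xor 114 = 187
180 xor 103 = 211
248 xor 101 = 157
 92 xor 116 =  40
 48 xor  32 =  16
160 xor 116 = 212

c625bbd39d2810d4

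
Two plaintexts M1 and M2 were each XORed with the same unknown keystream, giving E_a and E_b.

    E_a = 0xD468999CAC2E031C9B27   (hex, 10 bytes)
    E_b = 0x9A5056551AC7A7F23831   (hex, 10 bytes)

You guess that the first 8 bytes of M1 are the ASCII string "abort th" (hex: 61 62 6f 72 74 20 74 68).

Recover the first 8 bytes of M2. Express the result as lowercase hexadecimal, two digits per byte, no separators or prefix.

First, E_a ⊕ E_b = (M1 ⊕ K) ⊕ (M2 ⊕ K) = M1 ⊕ M2, so the key drops out. Then M2 = (M1 ⊕ M2) ⊕ M1 over the first 8 bytes.
byte 0: (d4 xor 9a) xor 61 = 4e xor 61 = 2f
byte 1: (68 xor 50) xor 62 = 38 xor 62 = 5a
byte 2: (99 xor 56) xor 6f = cf xor 6f = a0
byte 3: (9c xor 55) xor 72 = c9 xor 72 = bb
byte 4: (ac xor 1a) xor 74 = b6 xor 74 = c2
byte 5: (2e xor c7) xor 20 = e9 xor 20 = c9
byte 6: (03 xor a7) xor 74 = a4 xor 74 = d0
byte 7: (1c xor f2) xor 68 = ee xor 68 = 86

2f5aa0bbc2c9d086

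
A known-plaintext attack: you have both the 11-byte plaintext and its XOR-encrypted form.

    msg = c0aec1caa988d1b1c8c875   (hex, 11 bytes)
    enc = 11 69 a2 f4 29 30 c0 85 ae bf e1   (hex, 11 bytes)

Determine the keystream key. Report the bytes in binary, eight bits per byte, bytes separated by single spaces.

Since enc = msg ⊕ key, XORing both sides with msg gives key = msg ⊕ enc.
byte 0: c0 XOR 11 = d1
byte 1: ae XOR 69 = c7
byte 2: c1 XOR a2 = 63
byte 3: ca XOR f4 = 3e
byte 4: a9 XOR 29 = 80
byte 5: 88 XOR 30 = b8
byte 6: d1 XOR c0 = 11
byte 7: b1 XOR 85 = 34
byte 8: c8 XOR ae = 66
byte 9: c8 XOR bf = 77
byte 10: 75 XOR e1 = 94

11010001 11000111 01100011 00111110 10000000 10111000 00010001 00110100 01100110 01110111 10010100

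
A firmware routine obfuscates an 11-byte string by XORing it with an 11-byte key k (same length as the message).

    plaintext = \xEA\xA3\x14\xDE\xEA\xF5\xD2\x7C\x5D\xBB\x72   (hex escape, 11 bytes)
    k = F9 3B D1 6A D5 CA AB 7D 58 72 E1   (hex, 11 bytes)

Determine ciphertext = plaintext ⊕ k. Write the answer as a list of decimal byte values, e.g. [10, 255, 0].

byte 0: 234 xor 249 =  19
byte 1: 163 xor  59 = 152
byte 2:  20 xor 209 = 197
byte 3: 222 xor 106 = 180
byte 4: 234 xor 213 =  63
byte 5: 245 xor 202 =  63
byte 6: 210 xor 171 = 121
byte 7: 124 xor 125 =   1
byte 8:  93 xor  88 =   5
byte 9: 187 xor 114 = 201
byte 10: 114 xor 225 = 147

[19, 152, 197, 180, 63, 63, 121, 1, 5, 201, 147]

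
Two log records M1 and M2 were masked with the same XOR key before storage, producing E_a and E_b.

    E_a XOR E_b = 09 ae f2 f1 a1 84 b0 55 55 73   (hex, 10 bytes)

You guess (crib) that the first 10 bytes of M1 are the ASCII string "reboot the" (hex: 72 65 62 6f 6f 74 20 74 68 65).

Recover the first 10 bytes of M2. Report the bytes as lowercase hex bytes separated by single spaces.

7b cb 90 9e ce f0 90 21 3d 16

Since E_a ⊕ E_b = M1 ⊕ M2, XORing with the guessed M1 bytes yields the corresponding M2 bytes: M2 = (E_a ⊕ E_b) ⊕ M1.
byte 0: 09 ⊕ 72 = 7b
byte 1: ae ⊕ 65 = cb
byte 2: f2 ⊕ 62 = 90
byte 3: f1 ⊕ 6f = 9e
byte 4: a1 ⊕ 6f = ce
byte 5: 84 ⊕ 74 = f0
byte 6: b0 ⊕ 20 = 90
byte 7: 55 ⊕ 74 = 21
byte 8: 55 ⊕ 68 = 3d
byte 9: 73 ⊕ 65 = 16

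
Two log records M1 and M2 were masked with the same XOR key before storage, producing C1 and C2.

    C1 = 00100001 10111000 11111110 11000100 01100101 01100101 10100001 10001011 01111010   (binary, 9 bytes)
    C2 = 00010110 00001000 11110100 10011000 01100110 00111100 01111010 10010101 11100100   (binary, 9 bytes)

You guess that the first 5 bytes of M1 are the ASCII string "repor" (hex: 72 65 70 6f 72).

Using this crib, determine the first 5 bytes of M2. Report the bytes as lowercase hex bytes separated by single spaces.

45 d5 7a 33 71

First, C1 ⊕ C2 = (M1 ⊕ K) ⊕ (M2 ⊕ K) = M1 ⊕ M2, so the key drops out. Then M2 = (M1 ⊕ M2) ⊕ M1 over the first 5 bytes.
byte 0: (21 ⊕ 16) ⊕ 72 = 37 ⊕ 72 = 45
byte 1: (b8 ⊕ 08) ⊕ 65 = b0 ⊕ 65 = d5
byte 2: (fe ⊕ f4) ⊕ 70 = 0a ⊕ 70 = 7a
byte 3: (c4 ⊕ 98) ⊕ 6f = 5c ⊕ 6f = 33
byte 4: (65 ⊕ 66) ⊕ 72 = 03 ⊕ 72 = 71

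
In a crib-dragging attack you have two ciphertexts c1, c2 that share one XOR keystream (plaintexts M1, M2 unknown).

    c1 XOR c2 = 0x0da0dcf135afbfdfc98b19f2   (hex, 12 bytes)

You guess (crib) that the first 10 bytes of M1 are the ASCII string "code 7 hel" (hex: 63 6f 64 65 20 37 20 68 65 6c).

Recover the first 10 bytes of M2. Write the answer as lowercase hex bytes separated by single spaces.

6e cf b8 94 15 98 9f b7 ac e7

Since c1 ⊕ c2 = M1 ⊕ M2, XORing with the guessed M1 bytes yields the corresponding M2 bytes: M2 = (c1 ⊕ c2) ⊕ M1.
byte 0: 0d ^ 63 = 6e
byte 1: a0 ^ 6f = cf
byte 2: dc ^ 64 = b8
byte 3: f1 ^ 65 = 94
byte 4: 35 ^ 20 = 15
byte 5: af ^ 37 = 98
byte 6: bf ^ 20 = 9f
byte 7: df ^ 68 = b7
byte 8: c9 ^ 65 = ac
byte 9: 8b ^ 6c = e7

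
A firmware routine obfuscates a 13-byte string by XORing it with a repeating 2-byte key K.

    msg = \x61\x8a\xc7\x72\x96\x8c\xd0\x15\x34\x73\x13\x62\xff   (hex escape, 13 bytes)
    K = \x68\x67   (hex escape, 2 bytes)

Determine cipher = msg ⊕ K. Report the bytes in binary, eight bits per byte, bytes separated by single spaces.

00001001 11101101 10101111 00010101 11111110 11101011 10111000 01110010 01011100 00010100 01111011 00000101 10010111

The 2-byte key repeats, so the effective keystream is 68 67 68 67 68 67 68 67 68 67 68 67 68.
byte 0:  97 XOR 104 =   9
byte 1: 138 XOR 103 = 237
byte 2: 199 XOR 104 = 175
byte 3: 114 XOR 103 =  21
byte 4: 150 XOR 104 = 254
byte 5: 140 XOR 103 = 235
byte 6: 208 XOR 104 = 184
byte 7:  21 XOR 103 = 114
byte 8:  52 XOR 104 =  92
byte 9: 115 XOR 103 =  20
byte 10:  19 XOR 104 = 123
byte 11:  98 XOR 103 =   5
byte 12: 255 XOR 104 = 151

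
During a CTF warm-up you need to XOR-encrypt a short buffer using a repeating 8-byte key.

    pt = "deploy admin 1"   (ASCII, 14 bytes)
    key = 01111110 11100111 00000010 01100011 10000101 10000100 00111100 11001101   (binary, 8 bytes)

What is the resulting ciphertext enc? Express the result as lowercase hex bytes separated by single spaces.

1a 82 72 0f ea fd 1c ac 1a 8a 6b 0d a5 b5

The 8-byte key repeats, so the effective keystream is 7e e7 02 63 85 84 3c cd 7e e7 02 63 85 84.
byte 0: 64 XOR 7e = 1a
byte 1: 65 XOR e7 = 82
byte 2: 70 XOR 02 = 72
byte 3: 6c XOR 63 = 0f
byte 4: 6f XOR 85 = ea
byte 5: 79 XOR 84 = fd
byte 6: 20 XOR 3c = 1c
byte 7: 61 XOR cd = ac
byte 8: 64 XOR 7e = 1a
byte 9: 6d XOR e7 = 8a
byte 10: 69 XOR 02 = 6b
byte 11: 6e XOR 63 = 0d
byte 12: 20 XOR 85 = a5
byte 13: 31 XOR 84 = b5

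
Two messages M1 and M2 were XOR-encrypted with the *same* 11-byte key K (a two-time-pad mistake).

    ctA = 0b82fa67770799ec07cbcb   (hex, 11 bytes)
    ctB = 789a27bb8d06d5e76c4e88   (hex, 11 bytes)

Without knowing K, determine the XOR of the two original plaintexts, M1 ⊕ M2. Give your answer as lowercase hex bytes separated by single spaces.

ctA ⊕ ctB = (M1 ⊕ K) ⊕ (M2 ⊕ K) = M1 ⊕ M2 — the shared key cancels under XOR.
byte 0: 0b XOR 78 = 73
byte 1: 82 XOR 9a = 18
byte 2: fa XOR 27 = dd
byte 3: 67 XOR bb = dc
byte 4: 77 XOR 8d = fa
byte 5: 07 XOR 06 = 01
byte 6: 99 XOR d5 = 4c
byte 7: ec XOR e7 = 0b
byte 8: 07 XOR 6c = 6b
byte 9: cb XOR 4e = 85
byte 10: cb XOR 88 = 43

73 18 dd dc fa 01 4c 0b 6b 85 43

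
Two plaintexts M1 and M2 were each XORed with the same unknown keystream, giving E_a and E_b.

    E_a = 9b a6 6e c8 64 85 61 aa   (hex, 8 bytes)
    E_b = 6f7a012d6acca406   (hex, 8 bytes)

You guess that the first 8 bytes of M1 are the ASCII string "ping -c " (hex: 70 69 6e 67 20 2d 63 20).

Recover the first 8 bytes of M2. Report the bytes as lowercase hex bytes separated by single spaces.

First, E_a ⊕ E_b = (M1 ⊕ K) ⊕ (M2 ⊕ K) = M1 ⊕ M2, so the key drops out. Then M2 = (M1 ⊕ M2) ⊕ M1 over the first 8 bytes.
byte 0: (9b ⊕ 6f) ⊕ 70 = f4 ⊕ 70 = 84
byte 1: (a6 ⊕ 7a) ⊕ 69 = dc ⊕ 69 = b5
byte 2: (6e ⊕ 01) ⊕ 6e = 6f ⊕ 6e = 01
byte 3: (c8 ⊕ 2d) ⊕ 67 = e5 ⊕ 67 = 82
byte 4: (64 ⊕ 6a) ⊕ 20 = 0e ⊕ 20 = 2e
byte 5: (85 ⊕ cc) ⊕ 2d = 49 ⊕ 2d = 64
byte 6: (61 ⊕ a4) ⊕ 63 = c5 ⊕ 63 = a6
byte 7: (aa ⊕ 06) ⊕ 20 = ac ⊕ 20 = 8c

84 b5 01 82 2e 64 a6 8c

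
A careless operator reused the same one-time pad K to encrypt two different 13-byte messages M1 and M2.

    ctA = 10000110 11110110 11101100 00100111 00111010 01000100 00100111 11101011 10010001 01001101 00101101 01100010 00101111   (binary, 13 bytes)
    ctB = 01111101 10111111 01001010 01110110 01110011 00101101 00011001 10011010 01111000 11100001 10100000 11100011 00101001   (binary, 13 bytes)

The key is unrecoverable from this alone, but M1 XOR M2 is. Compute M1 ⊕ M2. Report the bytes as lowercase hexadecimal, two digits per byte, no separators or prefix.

ctA ⊕ ctB = (M1 ⊕ K) ⊕ (M2 ⊕ K) = M1 ⊕ M2 — the shared key cancels under XOR.
10000110 xor 01111101 = 11111011
11110110 xor 10111111 = 01001001
11101100 xor 01001010 = 10100110
00100111 xor 01110110 = 01010001
00111010 xor 01110011 = 01001001
01000100 xor 00101101 = 01101001
00100111 xor 00011001 = 00111110
11101011 xor 10011010 = 01110001
10010001 xor 01111000 = 11101001
01001101 xor 11100001 = 10101100
00101101 xor 10100000 = 10001101
01100010 xor 11100011 = 10000001
00101111 xor 00101001 = 00000110

fb49a65149693e71e9ac8d8106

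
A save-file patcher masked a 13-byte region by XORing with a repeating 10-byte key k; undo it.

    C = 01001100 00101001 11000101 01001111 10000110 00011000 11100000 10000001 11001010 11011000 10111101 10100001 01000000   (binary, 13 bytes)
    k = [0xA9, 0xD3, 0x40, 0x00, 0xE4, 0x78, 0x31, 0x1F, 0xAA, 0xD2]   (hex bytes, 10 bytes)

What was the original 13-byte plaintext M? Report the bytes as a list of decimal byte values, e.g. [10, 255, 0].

[229, 250, 133, 79, 98, 96, 209, 158, 96, 10, 20, 114, 0]

The 10-byte key repeats, so the effective keystream is a9 d3 40 00 e4 78 31 1f aa d2 a9 d3 40.
byte 0: 4c xor a9 = e5
byte 1: 29 xor d3 = fa
byte 2: c5 xor 40 = 85
byte 3: 4f xor 00 = 4f
byte 4: 86 xor e4 = 62
byte 5: 18 xor 78 = 60
byte 6: e0 xor 31 = d1
byte 7: 81 xor 1f = 9e
byte 8: ca xor aa = 60
byte 9: d8 xor d2 = 0a
byte 10: bd xor a9 = 14
byte 11: a1 xor d3 = 72
byte 12: 40 xor 40 = 00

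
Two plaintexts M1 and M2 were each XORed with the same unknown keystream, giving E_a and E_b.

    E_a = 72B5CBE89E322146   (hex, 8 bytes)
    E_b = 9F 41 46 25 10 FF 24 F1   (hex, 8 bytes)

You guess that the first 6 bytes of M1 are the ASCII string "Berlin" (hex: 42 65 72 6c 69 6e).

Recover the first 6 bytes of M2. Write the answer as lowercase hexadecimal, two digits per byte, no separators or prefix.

First, E_a ⊕ E_b = (M1 ⊕ K) ⊕ (M2 ⊕ K) = M1 ⊕ M2, so the key drops out. Then M2 = (M1 ⊕ M2) ⊕ M1 over the first 6 bytes.
byte 0: (72 XOR 9f) XOR 42 = ed XOR 42 = af
byte 1: (b5 XOR 41) XOR 65 = f4 XOR 65 = 91
byte 2: (cb XOR 46) XOR 72 = 8d XOR 72 = ff
byte 3: (e8 XOR 25) XOR 6c = cd XOR 6c = a1
byte 4: (9e XOR 10) XOR 69 = 8e XOR 69 = e7
byte 5: (32 XOR ff) XOR 6e = cd XOR 6e = a3

af91ffa1e7a3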